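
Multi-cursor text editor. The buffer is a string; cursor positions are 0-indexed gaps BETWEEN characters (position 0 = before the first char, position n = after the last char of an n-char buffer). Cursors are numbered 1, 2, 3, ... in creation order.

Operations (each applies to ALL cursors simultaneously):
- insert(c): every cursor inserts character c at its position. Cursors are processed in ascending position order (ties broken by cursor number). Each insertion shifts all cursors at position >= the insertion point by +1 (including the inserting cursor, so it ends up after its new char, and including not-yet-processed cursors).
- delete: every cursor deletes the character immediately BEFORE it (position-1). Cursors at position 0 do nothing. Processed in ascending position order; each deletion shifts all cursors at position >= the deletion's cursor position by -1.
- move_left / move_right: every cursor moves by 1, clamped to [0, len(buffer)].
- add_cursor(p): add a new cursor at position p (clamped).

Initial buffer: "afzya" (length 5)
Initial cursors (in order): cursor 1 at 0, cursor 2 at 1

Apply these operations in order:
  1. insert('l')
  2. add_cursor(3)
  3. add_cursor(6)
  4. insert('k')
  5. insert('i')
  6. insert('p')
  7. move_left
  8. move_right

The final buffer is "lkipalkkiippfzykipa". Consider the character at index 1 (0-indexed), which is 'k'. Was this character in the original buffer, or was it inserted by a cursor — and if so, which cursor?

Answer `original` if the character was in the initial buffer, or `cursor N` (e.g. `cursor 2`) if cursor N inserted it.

After op 1 (insert('l')): buffer="lalfzya" (len 7), cursors c1@1 c2@3, authorship 1.2....
After op 2 (add_cursor(3)): buffer="lalfzya" (len 7), cursors c1@1 c2@3 c3@3, authorship 1.2....
After op 3 (add_cursor(6)): buffer="lalfzya" (len 7), cursors c1@1 c2@3 c3@3 c4@6, authorship 1.2....
After op 4 (insert('k')): buffer="lkalkkfzyka" (len 11), cursors c1@2 c2@6 c3@6 c4@10, authorship 11.223...4.
After op 5 (insert('i')): buffer="lkialkkiifzykia" (len 15), cursors c1@3 c2@9 c3@9 c4@14, authorship 111.22323...44.
After op 6 (insert('p')): buffer="lkipalkkiippfzykipa" (len 19), cursors c1@4 c2@12 c3@12 c4@18, authorship 1111.2232323...444.
After op 7 (move_left): buffer="lkipalkkiippfzykipa" (len 19), cursors c1@3 c2@11 c3@11 c4@17, authorship 1111.2232323...444.
After op 8 (move_right): buffer="lkipalkkiippfzykipa" (len 19), cursors c1@4 c2@12 c3@12 c4@18, authorship 1111.2232323...444.
Authorship (.=original, N=cursor N): 1 1 1 1 . 2 2 3 2 3 2 3 . . . 4 4 4 .
Index 1: author = 1

Answer: cursor 1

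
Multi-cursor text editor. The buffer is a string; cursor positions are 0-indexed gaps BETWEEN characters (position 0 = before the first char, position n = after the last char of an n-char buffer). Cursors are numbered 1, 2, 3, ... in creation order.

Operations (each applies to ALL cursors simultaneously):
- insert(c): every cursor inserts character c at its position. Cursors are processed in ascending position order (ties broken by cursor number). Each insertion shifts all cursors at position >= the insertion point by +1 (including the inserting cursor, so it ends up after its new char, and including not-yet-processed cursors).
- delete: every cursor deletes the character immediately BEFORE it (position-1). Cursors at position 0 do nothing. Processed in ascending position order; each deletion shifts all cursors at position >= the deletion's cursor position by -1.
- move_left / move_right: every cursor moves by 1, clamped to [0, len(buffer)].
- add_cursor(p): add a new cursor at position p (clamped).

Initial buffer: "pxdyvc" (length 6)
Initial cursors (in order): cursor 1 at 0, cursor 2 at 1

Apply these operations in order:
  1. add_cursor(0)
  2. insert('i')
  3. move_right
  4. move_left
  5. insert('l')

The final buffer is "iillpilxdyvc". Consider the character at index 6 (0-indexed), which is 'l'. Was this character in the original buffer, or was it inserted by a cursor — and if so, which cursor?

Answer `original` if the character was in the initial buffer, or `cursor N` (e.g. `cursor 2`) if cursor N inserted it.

After op 1 (add_cursor(0)): buffer="pxdyvc" (len 6), cursors c1@0 c3@0 c2@1, authorship ......
After op 2 (insert('i')): buffer="iipixdyvc" (len 9), cursors c1@2 c3@2 c2@4, authorship 13.2.....
After op 3 (move_right): buffer="iipixdyvc" (len 9), cursors c1@3 c3@3 c2@5, authorship 13.2.....
After op 4 (move_left): buffer="iipixdyvc" (len 9), cursors c1@2 c3@2 c2@4, authorship 13.2.....
After op 5 (insert('l')): buffer="iillpilxdyvc" (len 12), cursors c1@4 c3@4 c2@7, authorship 1313.22.....
Authorship (.=original, N=cursor N): 1 3 1 3 . 2 2 . . . . .
Index 6: author = 2

Answer: cursor 2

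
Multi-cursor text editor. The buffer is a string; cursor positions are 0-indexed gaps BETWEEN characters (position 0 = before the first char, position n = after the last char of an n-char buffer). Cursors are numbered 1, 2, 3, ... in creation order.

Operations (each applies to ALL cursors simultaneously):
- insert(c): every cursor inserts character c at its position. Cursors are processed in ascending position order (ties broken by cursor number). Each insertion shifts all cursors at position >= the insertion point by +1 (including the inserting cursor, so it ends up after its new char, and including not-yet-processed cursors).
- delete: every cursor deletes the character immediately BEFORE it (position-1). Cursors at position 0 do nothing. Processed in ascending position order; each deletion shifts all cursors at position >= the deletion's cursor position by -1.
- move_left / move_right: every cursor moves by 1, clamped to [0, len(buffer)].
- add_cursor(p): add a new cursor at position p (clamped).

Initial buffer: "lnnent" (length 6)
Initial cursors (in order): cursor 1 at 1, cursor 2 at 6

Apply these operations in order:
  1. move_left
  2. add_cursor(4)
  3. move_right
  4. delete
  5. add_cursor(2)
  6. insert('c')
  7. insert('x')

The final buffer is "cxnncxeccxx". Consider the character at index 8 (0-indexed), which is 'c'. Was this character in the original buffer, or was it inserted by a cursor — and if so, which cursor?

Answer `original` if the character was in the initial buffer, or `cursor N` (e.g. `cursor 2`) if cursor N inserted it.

After op 1 (move_left): buffer="lnnent" (len 6), cursors c1@0 c2@5, authorship ......
After op 2 (add_cursor(4)): buffer="lnnent" (len 6), cursors c1@0 c3@4 c2@5, authorship ......
After op 3 (move_right): buffer="lnnent" (len 6), cursors c1@1 c3@5 c2@6, authorship ......
After op 4 (delete): buffer="nne" (len 3), cursors c1@0 c2@3 c3@3, authorship ...
After op 5 (add_cursor(2)): buffer="nne" (len 3), cursors c1@0 c4@2 c2@3 c3@3, authorship ...
After op 6 (insert('c')): buffer="cnncecc" (len 7), cursors c1@1 c4@4 c2@7 c3@7, authorship 1..4.23
After op 7 (insert('x')): buffer="cxnncxeccxx" (len 11), cursors c1@2 c4@6 c2@11 c3@11, authorship 11..44.2323
Authorship (.=original, N=cursor N): 1 1 . . 4 4 . 2 3 2 3
Index 8: author = 3

Answer: cursor 3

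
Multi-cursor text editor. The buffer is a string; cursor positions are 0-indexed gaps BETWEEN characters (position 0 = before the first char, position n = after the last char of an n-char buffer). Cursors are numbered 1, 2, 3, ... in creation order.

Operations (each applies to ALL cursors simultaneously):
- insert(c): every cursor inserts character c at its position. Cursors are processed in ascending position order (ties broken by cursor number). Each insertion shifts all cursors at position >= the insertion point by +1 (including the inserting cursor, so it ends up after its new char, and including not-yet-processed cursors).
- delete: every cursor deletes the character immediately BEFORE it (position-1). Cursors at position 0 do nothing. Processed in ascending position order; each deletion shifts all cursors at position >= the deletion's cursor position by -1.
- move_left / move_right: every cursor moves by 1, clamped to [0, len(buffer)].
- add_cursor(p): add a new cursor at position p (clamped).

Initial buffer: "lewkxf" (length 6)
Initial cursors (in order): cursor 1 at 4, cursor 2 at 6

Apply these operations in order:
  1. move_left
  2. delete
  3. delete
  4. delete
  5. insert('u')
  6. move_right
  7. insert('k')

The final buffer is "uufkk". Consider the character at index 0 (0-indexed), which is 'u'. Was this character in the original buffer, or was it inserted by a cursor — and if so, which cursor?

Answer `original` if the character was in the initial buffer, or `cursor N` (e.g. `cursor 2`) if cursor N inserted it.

Answer: cursor 1

Derivation:
After op 1 (move_left): buffer="lewkxf" (len 6), cursors c1@3 c2@5, authorship ......
After op 2 (delete): buffer="lekf" (len 4), cursors c1@2 c2@3, authorship ....
After op 3 (delete): buffer="lf" (len 2), cursors c1@1 c2@1, authorship ..
After op 4 (delete): buffer="f" (len 1), cursors c1@0 c2@0, authorship .
After op 5 (insert('u')): buffer="uuf" (len 3), cursors c1@2 c2@2, authorship 12.
After op 6 (move_right): buffer="uuf" (len 3), cursors c1@3 c2@3, authorship 12.
After op 7 (insert('k')): buffer="uufkk" (len 5), cursors c1@5 c2@5, authorship 12.12
Authorship (.=original, N=cursor N): 1 2 . 1 2
Index 0: author = 1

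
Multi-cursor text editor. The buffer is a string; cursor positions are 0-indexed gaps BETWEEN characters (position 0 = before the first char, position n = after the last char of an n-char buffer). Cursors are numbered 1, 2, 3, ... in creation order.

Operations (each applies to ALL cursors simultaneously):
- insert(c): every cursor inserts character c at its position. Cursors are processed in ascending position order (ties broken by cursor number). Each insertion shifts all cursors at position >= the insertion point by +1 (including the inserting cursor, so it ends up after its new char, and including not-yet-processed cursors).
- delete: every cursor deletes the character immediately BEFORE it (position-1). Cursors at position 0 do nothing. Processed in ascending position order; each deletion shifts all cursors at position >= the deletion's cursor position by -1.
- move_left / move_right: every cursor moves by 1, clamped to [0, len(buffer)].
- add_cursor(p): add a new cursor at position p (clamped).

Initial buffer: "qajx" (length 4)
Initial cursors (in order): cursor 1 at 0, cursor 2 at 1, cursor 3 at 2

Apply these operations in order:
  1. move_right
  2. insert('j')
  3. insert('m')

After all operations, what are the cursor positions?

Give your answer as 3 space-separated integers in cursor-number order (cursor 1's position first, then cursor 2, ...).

Answer: 3 6 9

Derivation:
After op 1 (move_right): buffer="qajx" (len 4), cursors c1@1 c2@2 c3@3, authorship ....
After op 2 (insert('j')): buffer="qjajjjx" (len 7), cursors c1@2 c2@4 c3@6, authorship .1.2.3.
After op 3 (insert('m')): buffer="qjmajmjjmx" (len 10), cursors c1@3 c2@6 c3@9, authorship .11.22.33.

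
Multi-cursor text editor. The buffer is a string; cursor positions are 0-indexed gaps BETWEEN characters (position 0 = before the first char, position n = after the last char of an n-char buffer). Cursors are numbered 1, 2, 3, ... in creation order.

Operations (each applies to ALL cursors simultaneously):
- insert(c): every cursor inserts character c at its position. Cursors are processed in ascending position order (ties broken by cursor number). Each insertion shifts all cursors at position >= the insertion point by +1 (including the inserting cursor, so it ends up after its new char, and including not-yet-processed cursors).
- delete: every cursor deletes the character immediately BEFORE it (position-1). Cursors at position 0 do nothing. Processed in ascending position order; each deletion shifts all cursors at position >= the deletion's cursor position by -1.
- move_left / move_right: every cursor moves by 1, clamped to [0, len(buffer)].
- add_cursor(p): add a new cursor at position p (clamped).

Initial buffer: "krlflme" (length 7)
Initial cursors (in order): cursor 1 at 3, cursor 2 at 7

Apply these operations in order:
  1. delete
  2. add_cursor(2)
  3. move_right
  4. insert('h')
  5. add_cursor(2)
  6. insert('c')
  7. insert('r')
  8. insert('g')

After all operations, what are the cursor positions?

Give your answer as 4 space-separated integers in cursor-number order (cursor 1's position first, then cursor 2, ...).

Answer: 14 20 14 5

Derivation:
After op 1 (delete): buffer="krflm" (len 5), cursors c1@2 c2@5, authorship .....
After op 2 (add_cursor(2)): buffer="krflm" (len 5), cursors c1@2 c3@2 c2@5, authorship .....
After op 3 (move_right): buffer="krflm" (len 5), cursors c1@3 c3@3 c2@5, authorship .....
After op 4 (insert('h')): buffer="krfhhlmh" (len 8), cursors c1@5 c3@5 c2@8, authorship ...13..2
After op 5 (add_cursor(2)): buffer="krfhhlmh" (len 8), cursors c4@2 c1@5 c3@5 c2@8, authorship ...13..2
After op 6 (insert('c')): buffer="krcfhhcclmhc" (len 12), cursors c4@3 c1@8 c3@8 c2@12, authorship ..4.1313..22
After op 7 (insert('r')): buffer="krcrfhhccrrlmhcr" (len 16), cursors c4@4 c1@11 c3@11 c2@16, authorship ..44.131313..222
After op 8 (insert('g')): buffer="krcrgfhhccrrgglmhcrg" (len 20), cursors c4@5 c1@14 c3@14 c2@20, authorship ..444.13131313..2222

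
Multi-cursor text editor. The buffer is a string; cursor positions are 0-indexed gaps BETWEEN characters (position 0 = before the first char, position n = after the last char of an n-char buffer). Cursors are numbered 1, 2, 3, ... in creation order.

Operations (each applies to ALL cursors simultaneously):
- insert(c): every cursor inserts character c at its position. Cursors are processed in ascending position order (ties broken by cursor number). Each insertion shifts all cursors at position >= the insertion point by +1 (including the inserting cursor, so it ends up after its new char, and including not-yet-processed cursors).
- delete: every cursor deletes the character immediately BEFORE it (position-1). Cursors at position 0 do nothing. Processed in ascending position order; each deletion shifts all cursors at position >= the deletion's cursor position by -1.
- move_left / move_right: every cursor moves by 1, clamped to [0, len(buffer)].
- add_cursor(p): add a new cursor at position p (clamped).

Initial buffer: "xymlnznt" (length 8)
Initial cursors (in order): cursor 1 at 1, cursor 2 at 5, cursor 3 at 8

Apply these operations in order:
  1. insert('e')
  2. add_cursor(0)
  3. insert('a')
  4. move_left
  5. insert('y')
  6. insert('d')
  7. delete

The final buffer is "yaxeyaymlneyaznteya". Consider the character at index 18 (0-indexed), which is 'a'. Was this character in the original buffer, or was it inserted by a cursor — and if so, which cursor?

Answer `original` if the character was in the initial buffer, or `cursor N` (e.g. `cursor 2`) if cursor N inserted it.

Answer: cursor 3

Derivation:
After op 1 (insert('e')): buffer="xeymlneznte" (len 11), cursors c1@2 c2@7 c3@11, authorship .1....2...3
After op 2 (add_cursor(0)): buffer="xeymlneznte" (len 11), cursors c4@0 c1@2 c2@7 c3@11, authorship .1....2...3
After op 3 (insert('a')): buffer="axeaymlneazntea" (len 15), cursors c4@1 c1@4 c2@10 c3@15, authorship 4.11....22...33
After op 4 (move_left): buffer="axeaymlneazntea" (len 15), cursors c4@0 c1@3 c2@9 c3@14, authorship 4.11....22...33
After op 5 (insert('y')): buffer="yaxeyaymlneyaznteya" (len 19), cursors c4@1 c1@5 c2@12 c3@18, authorship 44.111....222...333
After op 6 (insert('d')): buffer="ydaxeydaymlneydaznteyda" (len 23), cursors c4@2 c1@7 c2@15 c3@22, authorship 444.1111....2222...3333
After op 7 (delete): buffer="yaxeyaymlneyaznteya" (len 19), cursors c4@1 c1@5 c2@12 c3@18, authorship 44.111....222...333
Authorship (.=original, N=cursor N): 4 4 . 1 1 1 . . . . 2 2 2 . . . 3 3 3
Index 18: author = 3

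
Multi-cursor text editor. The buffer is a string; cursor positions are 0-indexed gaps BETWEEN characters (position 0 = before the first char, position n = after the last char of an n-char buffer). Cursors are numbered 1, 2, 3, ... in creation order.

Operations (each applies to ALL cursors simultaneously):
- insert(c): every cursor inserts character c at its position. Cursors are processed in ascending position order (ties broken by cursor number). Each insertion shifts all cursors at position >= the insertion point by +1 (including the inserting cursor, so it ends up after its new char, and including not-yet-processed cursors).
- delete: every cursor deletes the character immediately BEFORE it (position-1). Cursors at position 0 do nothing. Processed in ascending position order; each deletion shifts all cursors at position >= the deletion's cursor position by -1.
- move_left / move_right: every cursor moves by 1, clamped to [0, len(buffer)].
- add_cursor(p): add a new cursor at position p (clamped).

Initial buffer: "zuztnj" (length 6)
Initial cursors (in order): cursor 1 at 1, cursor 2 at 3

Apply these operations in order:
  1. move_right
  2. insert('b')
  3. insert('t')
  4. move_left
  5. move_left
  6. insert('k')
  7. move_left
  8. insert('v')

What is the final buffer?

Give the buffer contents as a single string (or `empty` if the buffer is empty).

After op 1 (move_right): buffer="zuztnj" (len 6), cursors c1@2 c2@4, authorship ......
After op 2 (insert('b')): buffer="zubztbnj" (len 8), cursors c1@3 c2@6, authorship ..1..2..
After op 3 (insert('t')): buffer="zubtztbtnj" (len 10), cursors c1@4 c2@8, authorship ..11..22..
After op 4 (move_left): buffer="zubtztbtnj" (len 10), cursors c1@3 c2@7, authorship ..11..22..
After op 5 (move_left): buffer="zubtztbtnj" (len 10), cursors c1@2 c2@6, authorship ..11..22..
After op 6 (insert('k')): buffer="zukbtztkbtnj" (len 12), cursors c1@3 c2@8, authorship ..111..222..
After op 7 (move_left): buffer="zukbtztkbtnj" (len 12), cursors c1@2 c2@7, authorship ..111..222..
After op 8 (insert('v')): buffer="zuvkbtztvkbtnj" (len 14), cursors c1@3 c2@9, authorship ..1111..2222..

Answer: zuvkbtztvkbtnj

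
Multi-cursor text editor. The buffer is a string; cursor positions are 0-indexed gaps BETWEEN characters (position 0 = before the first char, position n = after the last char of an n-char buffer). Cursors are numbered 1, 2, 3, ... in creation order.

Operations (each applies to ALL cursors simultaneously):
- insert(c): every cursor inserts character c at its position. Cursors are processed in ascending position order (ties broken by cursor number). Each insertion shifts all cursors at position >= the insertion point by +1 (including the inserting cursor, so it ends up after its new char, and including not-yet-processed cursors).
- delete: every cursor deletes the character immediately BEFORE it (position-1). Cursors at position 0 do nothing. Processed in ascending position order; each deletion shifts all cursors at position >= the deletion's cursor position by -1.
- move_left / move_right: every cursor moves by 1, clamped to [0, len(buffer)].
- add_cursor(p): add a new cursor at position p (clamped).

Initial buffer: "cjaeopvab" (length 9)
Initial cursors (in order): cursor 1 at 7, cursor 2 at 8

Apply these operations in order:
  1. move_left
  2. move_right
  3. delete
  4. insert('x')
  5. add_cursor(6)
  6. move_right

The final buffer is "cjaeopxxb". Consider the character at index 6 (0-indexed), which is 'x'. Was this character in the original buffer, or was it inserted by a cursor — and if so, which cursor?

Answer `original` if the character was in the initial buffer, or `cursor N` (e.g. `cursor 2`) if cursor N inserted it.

After op 1 (move_left): buffer="cjaeopvab" (len 9), cursors c1@6 c2@7, authorship .........
After op 2 (move_right): buffer="cjaeopvab" (len 9), cursors c1@7 c2@8, authorship .........
After op 3 (delete): buffer="cjaeopb" (len 7), cursors c1@6 c2@6, authorship .......
After op 4 (insert('x')): buffer="cjaeopxxb" (len 9), cursors c1@8 c2@8, authorship ......12.
After op 5 (add_cursor(6)): buffer="cjaeopxxb" (len 9), cursors c3@6 c1@8 c2@8, authorship ......12.
After op 6 (move_right): buffer="cjaeopxxb" (len 9), cursors c3@7 c1@9 c2@9, authorship ......12.
Authorship (.=original, N=cursor N): . . . . . . 1 2 .
Index 6: author = 1

Answer: cursor 1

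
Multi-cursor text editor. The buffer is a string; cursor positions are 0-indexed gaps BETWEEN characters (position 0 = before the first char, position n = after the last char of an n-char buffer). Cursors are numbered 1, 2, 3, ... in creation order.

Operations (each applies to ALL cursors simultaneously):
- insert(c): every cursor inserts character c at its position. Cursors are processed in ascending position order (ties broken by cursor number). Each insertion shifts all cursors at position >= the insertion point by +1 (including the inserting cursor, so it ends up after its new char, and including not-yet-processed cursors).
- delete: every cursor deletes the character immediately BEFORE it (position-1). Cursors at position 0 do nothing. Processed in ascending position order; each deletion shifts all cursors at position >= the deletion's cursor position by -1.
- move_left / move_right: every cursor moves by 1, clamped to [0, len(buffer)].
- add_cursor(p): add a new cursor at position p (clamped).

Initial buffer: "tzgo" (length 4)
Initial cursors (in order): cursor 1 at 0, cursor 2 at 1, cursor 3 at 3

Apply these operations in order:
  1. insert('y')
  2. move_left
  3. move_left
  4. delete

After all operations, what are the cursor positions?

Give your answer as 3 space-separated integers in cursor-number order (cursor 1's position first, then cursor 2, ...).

Answer: 0 0 2

Derivation:
After op 1 (insert('y')): buffer="ytyzgyo" (len 7), cursors c1@1 c2@3 c3@6, authorship 1.2..3.
After op 2 (move_left): buffer="ytyzgyo" (len 7), cursors c1@0 c2@2 c3@5, authorship 1.2..3.
After op 3 (move_left): buffer="ytyzgyo" (len 7), cursors c1@0 c2@1 c3@4, authorship 1.2..3.
After op 4 (delete): buffer="tygyo" (len 5), cursors c1@0 c2@0 c3@2, authorship .2.3.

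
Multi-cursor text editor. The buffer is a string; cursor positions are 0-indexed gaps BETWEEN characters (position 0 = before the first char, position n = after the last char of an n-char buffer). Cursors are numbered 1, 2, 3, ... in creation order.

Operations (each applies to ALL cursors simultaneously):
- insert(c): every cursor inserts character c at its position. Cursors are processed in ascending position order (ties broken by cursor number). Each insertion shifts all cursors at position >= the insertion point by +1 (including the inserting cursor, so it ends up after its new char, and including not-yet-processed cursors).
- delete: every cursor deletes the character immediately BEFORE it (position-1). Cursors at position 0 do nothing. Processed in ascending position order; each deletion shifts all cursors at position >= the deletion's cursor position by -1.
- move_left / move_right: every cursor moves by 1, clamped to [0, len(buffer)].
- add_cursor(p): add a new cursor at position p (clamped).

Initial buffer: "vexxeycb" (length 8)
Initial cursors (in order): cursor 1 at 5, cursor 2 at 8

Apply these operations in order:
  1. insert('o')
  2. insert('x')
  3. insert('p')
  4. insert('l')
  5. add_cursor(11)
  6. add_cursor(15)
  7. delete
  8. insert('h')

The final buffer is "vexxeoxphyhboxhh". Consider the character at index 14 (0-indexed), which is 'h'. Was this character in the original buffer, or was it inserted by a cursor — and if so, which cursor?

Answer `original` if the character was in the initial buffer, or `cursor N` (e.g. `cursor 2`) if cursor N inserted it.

Answer: cursor 2

Derivation:
After op 1 (insert('o')): buffer="vexxeoycbo" (len 10), cursors c1@6 c2@10, authorship .....1...2
After op 2 (insert('x')): buffer="vexxeoxycbox" (len 12), cursors c1@7 c2@12, authorship .....11...22
After op 3 (insert('p')): buffer="vexxeoxpycboxp" (len 14), cursors c1@8 c2@14, authorship .....111...222
After op 4 (insert('l')): buffer="vexxeoxplycboxpl" (len 16), cursors c1@9 c2@16, authorship .....1111...2222
After op 5 (add_cursor(11)): buffer="vexxeoxplycboxpl" (len 16), cursors c1@9 c3@11 c2@16, authorship .....1111...2222
After op 6 (add_cursor(15)): buffer="vexxeoxplycboxpl" (len 16), cursors c1@9 c3@11 c4@15 c2@16, authorship .....1111...2222
After op 7 (delete): buffer="vexxeoxpybox" (len 12), cursors c1@8 c3@9 c2@12 c4@12, authorship .....111..22
After op 8 (insert('h')): buffer="vexxeoxphyhboxhh" (len 16), cursors c1@9 c3@11 c2@16 c4@16, authorship .....1111.3.2224
Authorship (.=original, N=cursor N): . . . . . 1 1 1 1 . 3 . 2 2 2 4
Index 14: author = 2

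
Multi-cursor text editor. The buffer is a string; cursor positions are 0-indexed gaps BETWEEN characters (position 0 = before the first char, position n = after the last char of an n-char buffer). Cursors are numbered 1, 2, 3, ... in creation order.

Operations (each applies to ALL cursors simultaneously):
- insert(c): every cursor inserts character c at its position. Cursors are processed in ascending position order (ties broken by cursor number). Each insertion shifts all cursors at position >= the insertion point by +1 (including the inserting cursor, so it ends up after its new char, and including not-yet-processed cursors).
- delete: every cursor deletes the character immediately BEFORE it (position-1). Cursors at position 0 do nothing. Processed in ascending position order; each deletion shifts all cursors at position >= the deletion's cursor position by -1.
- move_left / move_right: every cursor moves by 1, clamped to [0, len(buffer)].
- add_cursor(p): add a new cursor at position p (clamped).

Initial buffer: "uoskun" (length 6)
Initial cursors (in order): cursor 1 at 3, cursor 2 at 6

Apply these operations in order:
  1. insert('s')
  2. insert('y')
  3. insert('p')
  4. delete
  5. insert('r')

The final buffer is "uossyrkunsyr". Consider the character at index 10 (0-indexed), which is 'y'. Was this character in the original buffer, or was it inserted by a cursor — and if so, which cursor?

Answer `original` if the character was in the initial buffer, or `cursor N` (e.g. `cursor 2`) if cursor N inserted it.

Answer: cursor 2

Derivation:
After op 1 (insert('s')): buffer="uosskuns" (len 8), cursors c1@4 c2@8, authorship ...1...2
After op 2 (insert('y')): buffer="uossykunsy" (len 10), cursors c1@5 c2@10, authorship ...11...22
After op 3 (insert('p')): buffer="uossypkunsyp" (len 12), cursors c1@6 c2@12, authorship ...111...222
After op 4 (delete): buffer="uossykunsy" (len 10), cursors c1@5 c2@10, authorship ...11...22
After op 5 (insert('r')): buffer="uossyrkunsyr" (len 12), cursors c1@6 c2@12, authorship ...111...222
Authorship (.=original, N=cursor N): . . . 1 1 1 . . . 2 2 2
Index 10: author = 2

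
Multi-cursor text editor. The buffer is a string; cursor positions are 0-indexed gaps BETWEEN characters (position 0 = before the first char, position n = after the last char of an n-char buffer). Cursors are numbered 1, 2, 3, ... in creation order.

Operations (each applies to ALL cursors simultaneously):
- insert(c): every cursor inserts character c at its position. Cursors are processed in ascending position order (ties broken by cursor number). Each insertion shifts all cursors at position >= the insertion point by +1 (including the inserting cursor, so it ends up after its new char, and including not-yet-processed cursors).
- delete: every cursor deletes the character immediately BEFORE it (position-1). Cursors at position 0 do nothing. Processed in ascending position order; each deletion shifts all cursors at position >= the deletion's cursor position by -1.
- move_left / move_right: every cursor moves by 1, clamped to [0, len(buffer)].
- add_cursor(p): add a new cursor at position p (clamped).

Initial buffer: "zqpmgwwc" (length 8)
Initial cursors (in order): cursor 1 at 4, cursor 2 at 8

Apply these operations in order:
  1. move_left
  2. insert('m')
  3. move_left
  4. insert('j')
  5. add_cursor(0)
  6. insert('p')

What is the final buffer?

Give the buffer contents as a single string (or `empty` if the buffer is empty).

Answer: pzqpjpmmgwwjpmc

Derivation:
After op 1 (move_left): buffer="zqpmgwwc" (len 8), cursors c1@3 c2@7, authorship ........
After op 2 (insert('m')): buffer="zqpmmgwwmc" (len 10), cursors c1@4 c2@9, authorship ...1....2.
After op 3 (move_left): buffer="zqpmmgwwmc" (len 10), cursors c1@3 c2@8, authorship ...1....2.
After op 4 (insert('j')): buffer="zqpjmmgwwjmc" (len 12), cursors c1@4 c2@10, authorship ...11....22.
After op 5 (add_cursor(0)): buffer="zqpjmmgwwjmc" (len 12), cursors c3@0 c1@4 c2@10, authorship ...11....22.
After op 6 (insert('p')): buffer="pzqpjpmmgwwjpmc" (len 15), cursors c3@1 c1@6 c2@13, authorship 3...111....222.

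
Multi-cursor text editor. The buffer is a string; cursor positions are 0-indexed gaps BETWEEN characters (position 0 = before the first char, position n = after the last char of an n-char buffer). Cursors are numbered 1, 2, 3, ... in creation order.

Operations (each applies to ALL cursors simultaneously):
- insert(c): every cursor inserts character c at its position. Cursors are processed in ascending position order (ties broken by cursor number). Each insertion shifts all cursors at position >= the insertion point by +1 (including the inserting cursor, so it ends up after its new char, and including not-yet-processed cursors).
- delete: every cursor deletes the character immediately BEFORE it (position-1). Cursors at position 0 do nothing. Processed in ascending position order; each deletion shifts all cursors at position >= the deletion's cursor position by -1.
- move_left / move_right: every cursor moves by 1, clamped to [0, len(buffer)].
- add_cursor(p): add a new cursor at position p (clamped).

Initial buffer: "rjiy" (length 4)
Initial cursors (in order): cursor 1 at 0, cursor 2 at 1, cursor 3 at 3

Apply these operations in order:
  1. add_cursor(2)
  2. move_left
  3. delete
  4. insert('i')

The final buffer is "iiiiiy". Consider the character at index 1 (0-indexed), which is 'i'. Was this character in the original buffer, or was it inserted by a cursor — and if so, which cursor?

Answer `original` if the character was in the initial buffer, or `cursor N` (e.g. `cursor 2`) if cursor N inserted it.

Answer: cursor 2

Derivation:
After op 1 (add_cursor(2)): buffer="rjiy" (len 4), cursors c1@0 c2@1 c4@2 c3@3, authorship ....
After op 2 (move_left): buffer="rjiy" (len 4), cursors c1@0 c2@0 c4@1 c3@2, authorship ....
After op 3 (delete): buffer="iy" (len 2), cursors c1@0 c2@0 c3@0 c4@0, authorship ..
After op 4 (insert('i')): buffer="iiiiiy" (len 6), cursors c1@4 c2@4 c3@4 c4@4, authorship 1234..
Authorship (.=original, N=cursor N): 1 2 3 4 . .
Index 1: author = 2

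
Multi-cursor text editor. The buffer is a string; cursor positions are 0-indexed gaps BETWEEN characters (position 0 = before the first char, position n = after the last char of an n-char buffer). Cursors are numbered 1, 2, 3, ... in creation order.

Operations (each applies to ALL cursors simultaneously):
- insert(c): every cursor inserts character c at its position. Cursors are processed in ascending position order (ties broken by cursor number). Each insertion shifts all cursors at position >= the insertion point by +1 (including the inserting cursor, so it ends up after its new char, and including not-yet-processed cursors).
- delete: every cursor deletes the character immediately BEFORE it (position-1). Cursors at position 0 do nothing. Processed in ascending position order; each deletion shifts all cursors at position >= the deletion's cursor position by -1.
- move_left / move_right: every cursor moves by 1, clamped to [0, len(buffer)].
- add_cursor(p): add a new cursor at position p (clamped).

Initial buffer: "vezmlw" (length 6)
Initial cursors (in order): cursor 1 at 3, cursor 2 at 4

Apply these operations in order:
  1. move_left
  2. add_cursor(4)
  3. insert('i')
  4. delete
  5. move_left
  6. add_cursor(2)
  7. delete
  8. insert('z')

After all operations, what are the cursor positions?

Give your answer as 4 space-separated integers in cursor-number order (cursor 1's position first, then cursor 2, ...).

After op 1 (move_left): buffer="vezmlw" (len 6), cursors c1@2 c2@3, authorship ......
After op 2 (add_cursor(4)): buffer="vezmlw" (len 6), cursors c1@2 c2@3 c3@4, authorship ......
After op 3 (insert('i')): buffer="veizimilw" (len 9), cursors c1@3 c2@5 c3@7, authorship ..1.2.3..
After op 4 (delete): buffer="vezmlw" (len 6), cursors c1@2 c2@3 c3@4, authorship ......
After op 5 (move_left): buffer="vezmlw" (len 6), cursors c1@1 c2@2 c3@3, authorship ......
After op 6 (add_cursor(2)): buffer="vezmlw" (len 6), cursors c1@1 c2@2 c4@2 c3@3, authorship ......
After op 7 (delete): buffer="mlw" (len 3), cursors c1@0 c2@0 c3@0 c4@0, authorship ...
After op 8 (insert('z')): buffer="zzzzmlw" (len 7), cursors c1@4 c2@4 c3@4 c4@4, authorship 1234...

Answer: 4 4 4 4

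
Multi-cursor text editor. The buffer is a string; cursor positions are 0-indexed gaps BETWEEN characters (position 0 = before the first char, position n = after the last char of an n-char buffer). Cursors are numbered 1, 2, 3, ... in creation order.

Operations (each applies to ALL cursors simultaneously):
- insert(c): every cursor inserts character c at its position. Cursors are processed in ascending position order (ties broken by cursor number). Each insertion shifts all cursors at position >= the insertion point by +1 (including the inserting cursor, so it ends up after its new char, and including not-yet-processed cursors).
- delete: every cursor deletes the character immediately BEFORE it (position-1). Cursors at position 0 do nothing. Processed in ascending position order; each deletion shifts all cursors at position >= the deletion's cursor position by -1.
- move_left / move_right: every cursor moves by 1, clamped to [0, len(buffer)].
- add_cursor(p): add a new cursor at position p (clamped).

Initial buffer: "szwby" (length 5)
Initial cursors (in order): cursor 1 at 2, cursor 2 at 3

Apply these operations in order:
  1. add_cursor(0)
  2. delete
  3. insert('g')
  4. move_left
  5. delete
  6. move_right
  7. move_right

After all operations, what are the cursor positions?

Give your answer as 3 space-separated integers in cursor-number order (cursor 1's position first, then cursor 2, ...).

After op 1 (add_cursor(0)): buffer="szwby" (len 5), cursors c3@0 c1@2 c2@3, authorship .....
After op 2 (delete): buffer="sby" (len 3), cursors c3@0 c1@1 c2@1, authorship ...
After op 3 (insert('g')): buffer="gsggby" (len 6), cursors c3@1 c1@4 c2@4, authorship 3.12..
After op 4 (move_left): buffer="gsggby" (len 6), cursors c3@0 c1@3 c2@3, authorship 3.12..
After op 5 (delete): buffer="ggby" (len 4), cursors c3@0 c1@1 c2@1, authorship 32..
After op 6 (move_right): buffer="ggby" (len 4), cursors c3@1 c1@2 c2@2, authorship 32..
After op 7 (move_right): buffer="ggby" (len 4), cursors c3@2 c1@3 c2@3, authorship 32..

Answer: 3 3 2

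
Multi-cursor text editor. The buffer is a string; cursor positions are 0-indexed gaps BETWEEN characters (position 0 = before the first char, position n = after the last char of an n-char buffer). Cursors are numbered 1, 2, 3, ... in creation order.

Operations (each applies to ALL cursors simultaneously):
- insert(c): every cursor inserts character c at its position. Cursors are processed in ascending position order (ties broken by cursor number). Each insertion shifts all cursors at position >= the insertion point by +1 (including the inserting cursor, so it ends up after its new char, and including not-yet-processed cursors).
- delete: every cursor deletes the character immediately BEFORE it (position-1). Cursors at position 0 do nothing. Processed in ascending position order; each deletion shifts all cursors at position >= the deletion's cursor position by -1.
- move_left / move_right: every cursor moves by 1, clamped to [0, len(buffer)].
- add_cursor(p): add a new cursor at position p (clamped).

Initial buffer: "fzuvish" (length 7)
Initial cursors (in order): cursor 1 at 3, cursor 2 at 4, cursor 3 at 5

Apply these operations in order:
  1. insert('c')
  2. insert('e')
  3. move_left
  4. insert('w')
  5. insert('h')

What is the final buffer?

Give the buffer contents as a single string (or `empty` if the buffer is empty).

After op 1 (insert('c')): buffer="fzucvcicsh" (len 10), cursors c1@4 c2@6 c3@8, authorship ...1.2.3..
After op 2 (insert('e')): buffer="fzucevceicesh" (len 13), cursors c1@5 c2@8 c3@11, authorship ...11.22.33..
After op 3 (move_left): buffer="fzucevceicesh" (len 13), cursors c1@4 c2@7 c3@10, authorship ...11.22.33..
After op 4 (insert('w')): buffer="fzucwevcweicwesh" (len 16), cursors c1@5 c2@9 c3@13, authorship ...111.222.333..
After op 5 (insert('h')): buffer="fzucwhevcwheicwhesh" (len 19), cursors c1@6 c2@11 c3@16, authorship ...1111.2222.3333..

Answer: fzucwhevcwheicwhesh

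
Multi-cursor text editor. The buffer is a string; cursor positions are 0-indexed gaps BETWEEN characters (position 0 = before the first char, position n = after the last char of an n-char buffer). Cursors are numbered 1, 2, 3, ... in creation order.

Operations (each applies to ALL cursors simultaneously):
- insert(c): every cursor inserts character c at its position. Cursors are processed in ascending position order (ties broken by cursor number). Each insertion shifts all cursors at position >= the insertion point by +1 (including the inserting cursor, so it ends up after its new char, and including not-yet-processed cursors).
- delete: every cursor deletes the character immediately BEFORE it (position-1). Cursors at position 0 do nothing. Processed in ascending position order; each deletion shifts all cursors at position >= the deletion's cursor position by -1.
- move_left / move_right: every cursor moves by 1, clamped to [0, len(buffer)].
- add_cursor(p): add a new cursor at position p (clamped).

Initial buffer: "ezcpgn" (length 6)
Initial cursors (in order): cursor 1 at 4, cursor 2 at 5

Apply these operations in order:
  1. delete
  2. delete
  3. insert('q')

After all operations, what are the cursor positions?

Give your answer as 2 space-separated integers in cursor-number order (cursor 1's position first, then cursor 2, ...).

After op 1 (delete): buffer="ezcn" (len 4), cursors c1@3 c2@3, authorship ....
After op 2 (delete): buffer="en" (len 2), cursors c1@1 c2@1, authorship ..
After op 3 (insert('q')): buffer="eqqn" (len 4), cursors c1@3 c2@3, authorship .12.

Answer: 3 3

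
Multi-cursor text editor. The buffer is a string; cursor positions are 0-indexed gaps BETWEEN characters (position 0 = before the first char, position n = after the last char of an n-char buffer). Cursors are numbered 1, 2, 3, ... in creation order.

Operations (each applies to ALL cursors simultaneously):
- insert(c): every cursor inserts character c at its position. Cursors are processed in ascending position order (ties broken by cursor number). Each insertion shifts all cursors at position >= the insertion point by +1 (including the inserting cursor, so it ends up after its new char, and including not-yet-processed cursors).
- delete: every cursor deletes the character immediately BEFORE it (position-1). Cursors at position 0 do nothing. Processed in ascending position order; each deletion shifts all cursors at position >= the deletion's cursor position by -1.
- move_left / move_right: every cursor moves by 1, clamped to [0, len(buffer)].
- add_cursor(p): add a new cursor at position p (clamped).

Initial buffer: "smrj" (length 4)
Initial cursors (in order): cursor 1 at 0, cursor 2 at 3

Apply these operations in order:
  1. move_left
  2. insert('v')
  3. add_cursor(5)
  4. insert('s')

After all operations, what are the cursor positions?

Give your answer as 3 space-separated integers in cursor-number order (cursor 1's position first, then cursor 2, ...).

Answer: 2 6 8

Derivation:
After op 1 (move_left): buffer="smrj" (len 4), cursors c1@0 c2@2, authorship ....
After op 2 (insert('v')): buffer="vsmvrj" (len 6), cursors c1@1 c2@4, authorship 1..2..
After op 3 (add_cursor(5)): buffer="vsmvrj" (len 6), cursors c1@1 c2@4 c3@5, authorship 1..2..
After op 4 (insert('s')): buffer="vssmvsrsj" (len 9), cursors c1@2 c2@6 c3@8, authorship 11..22.3.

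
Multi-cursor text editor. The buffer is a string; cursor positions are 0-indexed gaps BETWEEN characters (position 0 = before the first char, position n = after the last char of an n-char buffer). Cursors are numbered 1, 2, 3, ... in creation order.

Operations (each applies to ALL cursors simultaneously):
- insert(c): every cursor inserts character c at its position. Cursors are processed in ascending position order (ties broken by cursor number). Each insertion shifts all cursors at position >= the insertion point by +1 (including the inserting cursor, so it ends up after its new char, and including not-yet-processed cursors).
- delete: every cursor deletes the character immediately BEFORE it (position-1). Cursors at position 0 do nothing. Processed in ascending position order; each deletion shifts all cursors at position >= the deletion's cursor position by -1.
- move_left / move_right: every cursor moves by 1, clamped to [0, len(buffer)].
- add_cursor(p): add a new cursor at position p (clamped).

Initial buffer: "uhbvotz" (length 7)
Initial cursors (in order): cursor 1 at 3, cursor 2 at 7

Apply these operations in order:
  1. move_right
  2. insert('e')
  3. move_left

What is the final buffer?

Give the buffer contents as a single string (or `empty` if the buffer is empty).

Answer: uhbveotze

Derivation:
After op 1 (move_right): buffer="uhbvotz" (len 7), cursors c1@4 c2@7, authorship .......
After op 2 (insert('e')): buffer="uhbveotze" (len 9), cursors c1@5 c2@9, authorship ....1...2
After op 3 (move_left): buffer="uhbveotze" (len 9), cursors c1@4 c2@8, authorship ....1...2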